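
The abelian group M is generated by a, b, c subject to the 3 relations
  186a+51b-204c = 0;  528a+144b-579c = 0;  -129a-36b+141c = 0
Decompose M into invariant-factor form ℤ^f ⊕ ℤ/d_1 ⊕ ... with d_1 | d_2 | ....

rank_ℚ(R)=3; free=3−3=0
SNF(R) diag = [3, 3, 9] → torsion [3, 3, 9]

Answer: M ≅ ℤ/3 ⊕ ℤ/3 ⊕ ℤ/9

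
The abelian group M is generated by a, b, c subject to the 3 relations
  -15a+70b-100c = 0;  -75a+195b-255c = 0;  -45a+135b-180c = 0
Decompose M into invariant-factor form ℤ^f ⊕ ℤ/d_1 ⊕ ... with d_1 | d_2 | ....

Answer: M ≅ ℤ/5 ⊕ ℤ/15 ⊕ ℤ/45

Derivation:
rank_ℚ(R)=3; free=3−3=0
SNF(R) diag = [5, 15, 45] → torsion [5, 15, 45]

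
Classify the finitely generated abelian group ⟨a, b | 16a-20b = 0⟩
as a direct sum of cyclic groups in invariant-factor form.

rank_ℚ(R)=1; free=2−1=1
SNF(R) diag = [4] → torsion [4]

Answer: M ≅ ℤ^1 ⊕ ℤ/4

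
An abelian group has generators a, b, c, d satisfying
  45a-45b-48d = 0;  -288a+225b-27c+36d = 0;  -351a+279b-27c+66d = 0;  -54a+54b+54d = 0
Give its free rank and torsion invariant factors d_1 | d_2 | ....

rank_ℚ(R)=4; free=4−4=0
SNF(R) diag = [3, 9, 27, 54] → torsion [3, 9, 27, 54]

Answer: M ≅ ℤ/3 ⊕ ℤ/9 ⊕ ℤ/27 ⊕ ℤ/54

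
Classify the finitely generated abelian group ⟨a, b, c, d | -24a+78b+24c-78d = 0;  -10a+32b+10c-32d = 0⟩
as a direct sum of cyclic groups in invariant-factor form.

rank_ℚ(R)=2; free=4−2=2
SNF(R) diag = [2, 6] → torsion [2, 6]

Answer: M ≅ ℤ^2 ⊕ ℤ/2 ⊕ ℤ/6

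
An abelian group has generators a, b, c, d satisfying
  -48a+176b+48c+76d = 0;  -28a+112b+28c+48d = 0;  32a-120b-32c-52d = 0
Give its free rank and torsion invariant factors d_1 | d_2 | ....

Answer: M ≅ ℤ^1 ⊕ ℤ/4 ⊕ ℤ/4 ⊕ ℤ/8

Derivation:
rank_ℚ(R)=3; free=4−3=1
SNF(R) diag = [4, 4, 8] → torsion [4, 4, 8]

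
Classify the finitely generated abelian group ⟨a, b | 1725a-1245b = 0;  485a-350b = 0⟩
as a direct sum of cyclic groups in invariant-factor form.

Answer: M ≅ ℤ/5 ⊕ ℤ/15

Derivation:
rank_ℚ(R)=2; free=2−2=0
SNF(R) diag = [5, 15] → torsion [5, 15]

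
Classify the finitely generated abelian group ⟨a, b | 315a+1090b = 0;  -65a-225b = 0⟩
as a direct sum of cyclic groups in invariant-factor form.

Answer: M ≅ ℤ/5 ⊕ ℤ/5

Derivation:
rank_ℚ(R)=2; free=2−2=0
SNF(R) diag = [5, 5] → torsion [5, 5]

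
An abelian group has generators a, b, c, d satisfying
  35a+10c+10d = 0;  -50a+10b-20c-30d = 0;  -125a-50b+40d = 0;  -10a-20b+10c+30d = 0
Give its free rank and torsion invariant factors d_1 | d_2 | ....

Answer: M ≅ ℤ/5 ⊕ ℤ/10 ⊕ ℤ/10 ⊕ ℤ/10

Derivation:
rank_ℚ(R)=4; free=4−4=0
SNF(R) diag = [5, 10, 10, 10] → torsion [5, 10, 10, 10]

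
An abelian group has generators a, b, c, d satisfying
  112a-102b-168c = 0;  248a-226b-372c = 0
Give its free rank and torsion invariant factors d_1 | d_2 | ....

rank_ℚ(R)=2; free=4−2=2
SNF(R) diag = [2, 4] → torsion [2, 4]

Answer: M ≅ ℤ^2 ⊕ ℤ/2 ⊕ ℤ/4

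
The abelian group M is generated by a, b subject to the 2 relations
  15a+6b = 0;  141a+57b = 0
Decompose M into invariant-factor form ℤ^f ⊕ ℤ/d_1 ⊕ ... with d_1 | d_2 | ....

rank_ℚ(R)=2; free=2−2=0
SNF(R) diag = [3, 3] → torsion [3, 3]

Answer: M ≅ ℤ/3 ⊕ ℤ/3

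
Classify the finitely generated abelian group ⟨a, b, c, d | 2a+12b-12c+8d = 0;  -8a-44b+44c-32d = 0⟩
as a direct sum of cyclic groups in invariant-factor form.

Answer: M ≅ ℤ^2 ⊕ ℤ/2 ⊕ ℤ/4

Derivation:
rank_ℚ(R)=2; free=4−2=2
SNF(R) diag = [2, 4] → torsion [2, 4]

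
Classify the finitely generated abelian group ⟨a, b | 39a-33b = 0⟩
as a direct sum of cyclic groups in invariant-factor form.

Answer: M ≅ ℤ^1 ⊕ ℤ/3

Derivation:
rank_ℚ(R)=1; free=2−1=1
SNF(R) diag = [3] → torsion [3]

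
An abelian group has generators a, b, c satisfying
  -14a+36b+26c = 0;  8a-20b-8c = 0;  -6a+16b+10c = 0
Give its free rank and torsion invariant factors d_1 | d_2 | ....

Answer: M ≅ ℤ/2 ⊕ ℤ/4 ⊕ ℤ/8

Derivation:
rank_ℚ(R)=3; free=3−3=0
SNF(R) diag = [2, 4, 8] → torsion [2, 4, 8]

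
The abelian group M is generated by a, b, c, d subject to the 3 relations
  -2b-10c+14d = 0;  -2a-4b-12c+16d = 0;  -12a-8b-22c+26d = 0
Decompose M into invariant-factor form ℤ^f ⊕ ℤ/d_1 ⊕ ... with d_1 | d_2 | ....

Answer: M ≅ ℤ^1 ⊕ ℤ/2 ⊕ ℤ/2 ⊕ ℤ/6

Derivation:
rank_ℚ(R)=3; free=4−3=1
SNF(R) diag = [2, 2, 6] → torsion [2, 2, 6]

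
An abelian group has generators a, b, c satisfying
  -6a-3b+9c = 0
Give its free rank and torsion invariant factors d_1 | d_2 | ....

rank_ℚ(R)=1; free=3−1=2
SNF(R) diag = [3] → torsion [3]

Answer: M ≅ ℤ^2 ⊕ ℤ/3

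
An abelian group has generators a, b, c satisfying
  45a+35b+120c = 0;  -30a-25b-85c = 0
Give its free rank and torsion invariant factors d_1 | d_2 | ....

rank_ℚ(R)=2; free=3−2=1
SNF(R) diag = [5, 5] → torsion [5, 5]

Answer: M ≅ ℤ^1 ⊕ ℤ/5 ⊕ ℤ/5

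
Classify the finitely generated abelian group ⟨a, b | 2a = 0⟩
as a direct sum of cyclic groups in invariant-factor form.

rank_ℚ(R)=1; free=2−1=1
SNF(R) diag = [2] → torsion [2]

Answer: M ≅ ℤ^1 ⊕ ℤ/2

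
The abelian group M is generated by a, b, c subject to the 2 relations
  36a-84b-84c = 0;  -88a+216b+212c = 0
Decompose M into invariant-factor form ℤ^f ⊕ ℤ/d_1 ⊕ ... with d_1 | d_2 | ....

rank_ℚ(R)=2; free=3−2=1
SNF(R) diag = [4, 12] → torsion [4, 12]

Answer: M ≅ ℤ^1 ⊕ ℤ/4 ⊕ ℤ/12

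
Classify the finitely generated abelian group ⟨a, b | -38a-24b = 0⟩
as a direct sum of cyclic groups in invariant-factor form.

Answer: M ≅ ℤ^1 ⊕ ℤ/2

Derivation:
rank_ℚ(R)=1; free=2−1=1
SNF(R) diag = [2] → torsion [2]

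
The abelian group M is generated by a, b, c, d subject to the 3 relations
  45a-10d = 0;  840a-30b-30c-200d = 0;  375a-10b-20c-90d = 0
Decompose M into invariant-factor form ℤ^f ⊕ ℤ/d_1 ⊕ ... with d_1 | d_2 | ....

rank_ℚ(R)=3; free=4−3=1
SNF(R) diag = [5, 10, 30] → torsion [5, 10, 30]

Answer: M ≅ ℤ^1 ⊕ ℤ/5 ⊕ ℤ/10 ⊕ ℤ/30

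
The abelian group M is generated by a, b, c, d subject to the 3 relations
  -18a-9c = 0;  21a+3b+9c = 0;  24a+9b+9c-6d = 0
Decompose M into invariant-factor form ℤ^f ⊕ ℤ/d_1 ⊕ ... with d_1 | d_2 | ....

Answer: M ≅ ℤ^1 ⊕ ℤ/3 ⊕ ℤ/3 ⊕ ℤ/9

Derivation:
rank_ℚ(R)=3; free=4−3=1
SNF(R) diag = [3, 3, 9] → torsion [3, 3, 9]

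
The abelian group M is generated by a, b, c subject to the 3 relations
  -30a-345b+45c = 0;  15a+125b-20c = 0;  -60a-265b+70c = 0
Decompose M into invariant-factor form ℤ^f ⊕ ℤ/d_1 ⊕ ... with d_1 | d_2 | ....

Answer: M ≅ ℤ/5 ⊕ ℤ/15 ⊕ ℤ/45

Derivation:
rank_ℚ(R)=3; free=3−3=0
SNF(R) diag = [5, 15, 45] → torsion [5, 15, 45]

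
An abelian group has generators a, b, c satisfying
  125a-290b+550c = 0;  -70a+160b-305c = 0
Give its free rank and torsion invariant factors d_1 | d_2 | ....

Answer: M ≅ ℤ^1 ⊕ ℤ/5 ⊕ ℤ/15

Derivation:
rank_ℚ(R)=2; free=3−2=1
SNF(R) diag = [5, 15] → torsion [5, 15]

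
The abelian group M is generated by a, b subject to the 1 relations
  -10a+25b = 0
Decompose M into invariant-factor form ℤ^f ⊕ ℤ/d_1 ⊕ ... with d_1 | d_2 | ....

rank_ℚ(R)=1; free=2−1=1
SNF(R) diag = [5] → torsion [5]

Answer: M ≅ ℤ^1 ⊕ ℤ/5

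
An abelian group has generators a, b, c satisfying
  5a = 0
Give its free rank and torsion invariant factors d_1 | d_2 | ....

rank_ℚ(R)=1; free=3−1=2
SNF(R) diag = [5] → torsion [5]

Answer: M ≅ ℤ^2 ⊕ ℤ/5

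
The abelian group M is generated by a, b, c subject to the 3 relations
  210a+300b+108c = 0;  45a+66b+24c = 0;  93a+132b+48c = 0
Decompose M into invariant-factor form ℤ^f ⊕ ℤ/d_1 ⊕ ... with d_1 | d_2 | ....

rank_ℚ(R)=3; free=3−3=0
SNF(R) diag = [3, 6, 12] → torsion [3, 6, 12]

Answer: M ≅ ℤ/3 ⊕ ℤ/6 ⊕ ℤ/12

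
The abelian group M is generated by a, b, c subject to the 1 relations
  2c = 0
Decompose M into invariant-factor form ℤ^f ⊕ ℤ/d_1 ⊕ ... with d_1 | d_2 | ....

rank_ℚ(R)=1; free=3−1=2
SNF(R) diag = [2] → torsion [2]

Answer: M ≅ ℤ^2 ⊕ ℤ/2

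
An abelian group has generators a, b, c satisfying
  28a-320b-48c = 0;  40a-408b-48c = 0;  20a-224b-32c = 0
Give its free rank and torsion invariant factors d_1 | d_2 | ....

Answer: M ≅ ℤ/4 ⊕ ℤ/8 ⊕ ℤ/16

Derivation:
rank_ℚ(R)=3; free=3−3=0
SNF(R) diag = [4, 8, 16] → torsion [4, 8, 16]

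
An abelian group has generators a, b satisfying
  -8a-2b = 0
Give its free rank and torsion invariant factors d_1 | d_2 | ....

Answer: M ≅ ℤ^1 ⊕ ℤ/2

Derivation:
rank_ℚ(R)=1; free=2−1=1
SNF(R) diag = [2] → torsion [2]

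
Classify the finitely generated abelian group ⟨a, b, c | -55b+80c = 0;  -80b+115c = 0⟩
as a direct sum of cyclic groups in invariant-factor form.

rank_ℚ(R)=2; free=3−2=1
SNF(R) diag = [5, 15] → torsion [5, 15]

Answer: M ≅ ℤ^1 ⊕ ℤ/5 ⊕ ℤ/15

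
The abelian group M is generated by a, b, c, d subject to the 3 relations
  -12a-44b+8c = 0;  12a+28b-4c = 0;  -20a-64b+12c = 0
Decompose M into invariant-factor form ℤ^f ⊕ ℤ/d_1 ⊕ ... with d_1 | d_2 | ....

Answer: M ≅ ℤ^1 ⊕ ℤ/4 ⊕ ℤ/4 ⊕ ℤ/12

Derivation:
rank_ℚ(R)=3; free=4−3=1
SNF(R) diag = [4, 4, 12] → torsion [4, 4, 12]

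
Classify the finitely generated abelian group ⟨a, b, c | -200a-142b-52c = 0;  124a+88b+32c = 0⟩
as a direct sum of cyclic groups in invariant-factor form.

Answer: M ≅ ℤ^1 ⊕ ℤ/2 ⊕ ℤ/4

Derivation:
rank_ℚ(R)=2; free=3−2=1
SNF(R) diag = [2, 4] → torsion [2, 4]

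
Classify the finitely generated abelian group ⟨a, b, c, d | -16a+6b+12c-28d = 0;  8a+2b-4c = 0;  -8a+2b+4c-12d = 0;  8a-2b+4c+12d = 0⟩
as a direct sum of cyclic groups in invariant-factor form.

rank_ℚ(R)=4; free=4−4=0
SNF(R) diag = [2, 4, 8, 8] → torsion [2, 4, 8, 8]

Answer: M ≅ ℤ/2 ⊕ ℤ/4 ⊕ ℤ/8 ⊕ ℤ/8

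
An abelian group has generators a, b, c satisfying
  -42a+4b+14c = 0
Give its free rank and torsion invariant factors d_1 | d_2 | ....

Answer: M ≅ ℤ^2 ⊕ ℤ/2

Derivation:
rank_ℚ(R)=1; free=3−1=2
SNF(R) diag = [2] → torsion [2]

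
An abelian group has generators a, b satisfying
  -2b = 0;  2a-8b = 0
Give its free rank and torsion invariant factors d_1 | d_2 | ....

Answer: M ≅ ℤ/2 ⊕ ℤ/2

Derivation:
rank_ℚ(R)=2; free=2−2=0
SNF(R) diag = [2, 2] → torsion [2, 2]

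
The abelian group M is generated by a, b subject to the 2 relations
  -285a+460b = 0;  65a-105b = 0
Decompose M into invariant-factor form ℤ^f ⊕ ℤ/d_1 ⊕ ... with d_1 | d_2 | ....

Answer: M ≅ ℤ/5 ⊕ ℤ/5

Derivation:
rank_ℚ(R)=2; free=2−2=0
SNF(R) diag = [5, 5] → torsion [5, 5]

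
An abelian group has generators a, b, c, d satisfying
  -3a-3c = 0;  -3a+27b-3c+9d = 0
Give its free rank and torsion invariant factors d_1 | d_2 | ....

rank_ℚ(R)=2; free=4−2=2
SNF(R) diag = [3, 9] → torsion [3, 9]

Answer: M ≅ ℤ^2 ⊕ ℤ/3 ⊕ ℤ/9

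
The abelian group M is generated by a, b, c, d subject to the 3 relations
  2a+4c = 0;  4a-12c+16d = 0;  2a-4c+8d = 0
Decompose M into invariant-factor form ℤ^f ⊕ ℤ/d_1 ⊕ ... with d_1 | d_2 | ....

Answer: M ≅ ℤ^1 ⊕ ℤ/2 ⊕ ℤ/4 ⊕ ℤ/8

Derivation:
rank_ℚ(R)=3; free=4−3=1
SNF(R) diag = [2, 4, 8] → torsion [2, 4, 8]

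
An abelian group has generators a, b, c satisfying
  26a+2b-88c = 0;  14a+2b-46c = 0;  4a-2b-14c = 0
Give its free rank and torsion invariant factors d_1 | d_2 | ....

Answer: M ≅ ℤ/2 ⊕ ℤ/6 ⊕ ℤ/6

Derivation:
rank_ℚ(R)=3; free=3−3=0
SNF(R) diag = [2, 6, 6] → torsion [2, 6, 6]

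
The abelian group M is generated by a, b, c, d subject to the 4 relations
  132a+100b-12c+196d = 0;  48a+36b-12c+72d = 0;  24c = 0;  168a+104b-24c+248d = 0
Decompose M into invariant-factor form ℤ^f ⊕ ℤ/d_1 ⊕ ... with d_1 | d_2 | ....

rank_ℚ(R)=4; free=4−4=0
SNF(R) diag = [4, 12, 24, 48] → torsion [4, 12, 24, 48]

Answer: M ≅ ℤ/4 ⊕ ℤ/12 ⊕ ℤ/24 ⊕ ℤ/48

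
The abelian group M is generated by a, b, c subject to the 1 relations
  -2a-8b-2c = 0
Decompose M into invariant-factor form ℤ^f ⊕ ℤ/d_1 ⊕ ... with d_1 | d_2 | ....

Answer: M ≅ ℤ^2 ⊕ ℤ/2

Derivation:
rank_ℚ(R)=1; free=3−1=2
SNF(R) diag = [2] → torsion [2]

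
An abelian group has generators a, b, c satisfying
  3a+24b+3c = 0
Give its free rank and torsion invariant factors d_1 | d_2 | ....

Answer: M ≅ ℤ^2 ⊕ ℤ/3

Derivation:
rank_ℚ(R)=1; free=3−1=2
SNF(R) diag = [3] → torsion [3]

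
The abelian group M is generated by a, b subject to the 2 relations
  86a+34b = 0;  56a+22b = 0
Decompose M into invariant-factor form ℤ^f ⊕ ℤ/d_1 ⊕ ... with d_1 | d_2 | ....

Answer: M ≅ ℤ/2 ⊕ ℤ/6

Derivation:
rank_ℚ(R)=2; free=2−2=0
SNF(R) diag = [2, 6] → torsion [2, 6]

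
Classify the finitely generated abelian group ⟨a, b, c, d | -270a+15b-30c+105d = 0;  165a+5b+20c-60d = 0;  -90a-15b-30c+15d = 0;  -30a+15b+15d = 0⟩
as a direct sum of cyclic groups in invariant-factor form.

rank_ℚ(R)=4; free=4−4=0
SNF(R) diag = [5, 15, 30, 60] → torsion [5, 15, 30, 60]

Answer: M ≅ ℤ/5 ⊕ ℤ/15 ⊕ ℤ/30 ⊕ ℤ/60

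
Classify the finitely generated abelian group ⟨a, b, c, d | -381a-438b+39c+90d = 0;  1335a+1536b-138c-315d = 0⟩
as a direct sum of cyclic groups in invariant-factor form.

Answer: M ≅ ℤ^2 ⊕ ℤ/3 ⊕ ℤ/9

Derivation:
rank_ℚ(R)=2; free=4−2=2
SNF(R) diag = [3, 9] → torsion [3, 9]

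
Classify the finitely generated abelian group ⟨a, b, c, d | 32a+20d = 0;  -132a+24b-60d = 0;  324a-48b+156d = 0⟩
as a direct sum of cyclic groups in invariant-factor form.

Answer: M ≅ ℤ^1 ⊕ ℤ/4 ⊕ ℤ/12 ⊕ ℤ/24

Derivation:
rank_ℚ(R)=3; free=4−3=1
SNF(R) diag = [4, 12, 24] → torsion [4, 12, 24]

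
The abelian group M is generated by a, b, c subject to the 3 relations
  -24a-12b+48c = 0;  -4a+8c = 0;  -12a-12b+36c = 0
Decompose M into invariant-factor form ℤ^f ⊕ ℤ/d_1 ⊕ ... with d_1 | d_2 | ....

Answer: M ≅ ℤ/4 ⊕ ℤ/12 ⊕ ℤ/12

Derivation:
rank_ℚ(R)=3; free=3−3=0
SNF(R) diag = [4, 12, 12] → torsion [4, 12, 12]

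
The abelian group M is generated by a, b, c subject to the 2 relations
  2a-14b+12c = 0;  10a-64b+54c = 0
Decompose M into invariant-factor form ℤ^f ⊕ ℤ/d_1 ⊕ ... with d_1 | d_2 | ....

rank_ℚ(R)=2; free=3−2=1
SNF(R) diag = [2, 6] → torsion [2, 6]

Answer: M ≅ ℤ^1 ⊕ ℤ/2 ⊕ ℤ/6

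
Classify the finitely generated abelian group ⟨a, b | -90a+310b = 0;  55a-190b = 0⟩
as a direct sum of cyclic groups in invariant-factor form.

Answer: M ≅ ℤ/5 ⊕ ℤ/10

Derivation:
rank_ℚ(R)=2; free=2−2=0
SNF(R) diag = [5, 10] → torsion [5, 10]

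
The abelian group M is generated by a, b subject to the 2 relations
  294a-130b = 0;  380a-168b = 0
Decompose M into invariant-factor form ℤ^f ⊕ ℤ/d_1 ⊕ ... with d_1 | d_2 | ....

Answer: M ≅ ℤ/2 ⊕ ℤ/4

Derivation:
rank_ℚ(R)=2; free=2−2=0
SNF(R) diag = [2, 4] → torsion [2, 4]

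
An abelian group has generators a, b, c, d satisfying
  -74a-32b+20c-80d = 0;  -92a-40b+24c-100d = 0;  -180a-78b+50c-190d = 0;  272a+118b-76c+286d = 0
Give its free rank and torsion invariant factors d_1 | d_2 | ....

rank_ℚ(R)=4; free=4−4=0
SNF(R) diag = [2, 2, 2, 4] → torsion [2, 2, 2, 4]

Answer: M ≅ ℤ/2 ⊕ ℤ/2 ⊕ ℤ/2 ⊕ ℤ/4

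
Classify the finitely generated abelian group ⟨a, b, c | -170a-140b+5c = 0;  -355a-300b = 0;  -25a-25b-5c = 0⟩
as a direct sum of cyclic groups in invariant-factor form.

Answer: M ≅ ℤ/5 ⊕ ℤ/5 ⊕ ℤ/15

Derivation:
rank_ℚ(R)=3; free=3−3=0
SNF(R) diag = [5, 5, 15] → torsion [5, 5, 15]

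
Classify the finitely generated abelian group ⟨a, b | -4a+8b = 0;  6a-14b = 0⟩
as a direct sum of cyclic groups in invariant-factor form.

Answer: M ≅ ℤ/2 ⊕ ℤ/4

Derivation:
rank_ℚ(R)=2; free=2−2=0
SNF(R) diag = [2, 4] → torsion [2, 4]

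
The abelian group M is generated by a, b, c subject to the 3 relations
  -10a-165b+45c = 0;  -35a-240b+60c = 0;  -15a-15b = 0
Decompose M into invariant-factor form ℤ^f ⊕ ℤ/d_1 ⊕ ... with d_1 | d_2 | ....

Answer: M ≅ ℤ/5 ⊕ ℤ/15 ⊕ ℤ/15

Derivation:
rank_ℚ(R)=3; free=3−3=0
SNF(R) diag = [5, 15, 15] → torsion [5, 15, 15]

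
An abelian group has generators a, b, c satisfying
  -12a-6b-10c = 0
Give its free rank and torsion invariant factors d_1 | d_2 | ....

Answer: M ≅ ℤ^2 ⊕ ℤ/2

Derivation:
rank_ℚ(R)=1; free=3−1=2
SNF(R) diag = [2] → torsion [2]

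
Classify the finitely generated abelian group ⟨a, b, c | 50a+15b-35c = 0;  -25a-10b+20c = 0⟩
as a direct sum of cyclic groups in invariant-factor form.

Answer: M ≅ ℤ^1 ⊕ ℤ/5 ⊕ ℤ/5

Derivation:
rank_ℚ(R)=2; free=3−2=1
SNF(R) diag = [5, 5] → torsion [5, 5]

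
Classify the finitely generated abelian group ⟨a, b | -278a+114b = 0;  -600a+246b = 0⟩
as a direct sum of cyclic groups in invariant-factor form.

Answer: M ≅ ℤ/2 ⊕ ℤ/6

Derivation:
rank_ℚ(R)=2; free=2−2=0
SNF(R) diag = [2, 6] → torsion [2, 6]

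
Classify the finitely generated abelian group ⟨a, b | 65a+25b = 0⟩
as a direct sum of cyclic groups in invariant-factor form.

Answer: M ≅ ℤ^1 ⊕ ℤ/5

Derivation:
rank_ℚ(R)=1; free=2−1=1
SNF(R) diag = [5] → torsion [5]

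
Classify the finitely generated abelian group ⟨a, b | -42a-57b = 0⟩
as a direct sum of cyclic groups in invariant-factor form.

Answer: M ≅ ℤ^1 ⊕ ℤ/3

Derivation:
rank_ℚ(R)=1; free=2−1=1
SNF(R) diag = [3] → torsion [3]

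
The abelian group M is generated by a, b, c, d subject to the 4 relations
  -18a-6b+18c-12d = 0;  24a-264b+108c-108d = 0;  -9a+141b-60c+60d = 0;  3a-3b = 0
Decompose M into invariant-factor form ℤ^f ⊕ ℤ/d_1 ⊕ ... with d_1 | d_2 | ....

rank_ℚ(R)=4; free=4−4=0
SNF(R) diag = [3, 6, 12, 12] → torsion [3, 6, 12, 12]

Answer: M ≅ ℤ/3 ⊕ ℤ/6 ⊕ ℤ/12 ⊕ ℤ/12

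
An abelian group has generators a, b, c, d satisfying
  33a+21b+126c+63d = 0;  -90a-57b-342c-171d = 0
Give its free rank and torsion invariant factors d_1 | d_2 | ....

rank_ℚ(R)=2; free=4−2=2
SNF(R) diag = [3, 3] → torsion [3, 3]

Answer: M ≅ ℤ^2 ⊕ ℤ/3 ⊕ ℤ/3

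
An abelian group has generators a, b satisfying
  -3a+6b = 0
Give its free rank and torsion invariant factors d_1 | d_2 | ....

Answer: M ≅ ℤ^1 ⊕ ℤ/3

Derivation:
rank_ℚ(R)=1; free=2−1=1
SNF(R) diag = [3] → torsion [3]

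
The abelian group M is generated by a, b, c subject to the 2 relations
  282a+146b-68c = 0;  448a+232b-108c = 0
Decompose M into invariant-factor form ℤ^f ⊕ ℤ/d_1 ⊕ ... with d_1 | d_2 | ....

rank_ℚ(R)=2; free=3−2=1
SNF(R) diag = [2, 4] → torsion [2, 4]

Answer: M ≅ ℤ^1 ⊕ ℤ/2 ⊕ ℤ/4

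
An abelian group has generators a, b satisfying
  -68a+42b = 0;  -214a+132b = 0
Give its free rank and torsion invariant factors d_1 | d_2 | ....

Answer: M ≅ ℤ/2 ⊕ ℤ/6

Derivation:
rank_ℚ(R)=2; free=2−2=0
SNF(R) diag = [2, 6] → torsion [2, 6]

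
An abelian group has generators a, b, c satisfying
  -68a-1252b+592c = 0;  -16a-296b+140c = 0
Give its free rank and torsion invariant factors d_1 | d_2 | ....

Answer: M ≅ ℤ^1 ⊕ ℤ/4 ⊕ ℤ/12

Derivation:
rank_ℚ(R)=2; free=3−2=1
SNF(R) diag = [4, 12] → torsion [4, 12]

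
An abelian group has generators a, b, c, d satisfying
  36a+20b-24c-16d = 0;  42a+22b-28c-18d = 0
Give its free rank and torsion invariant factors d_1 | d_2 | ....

rank_ℚ(R)=2; free=4−2=2
SNF(R) diag = [2, 4] → torsion [2, 4]

Answer: M ≅ ℤ^2 ⊕ ℤ/2 ⊕ ℤ/4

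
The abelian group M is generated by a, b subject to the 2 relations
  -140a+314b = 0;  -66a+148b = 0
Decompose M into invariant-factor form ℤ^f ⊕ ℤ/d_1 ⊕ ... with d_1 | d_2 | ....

rank_ℚ(R)=2; free=2−2=0
SNF(R) diag = [2, 2] → torsion [2, 2]

Answer: M ≅ ℤ/2 ⊕ ℤ/2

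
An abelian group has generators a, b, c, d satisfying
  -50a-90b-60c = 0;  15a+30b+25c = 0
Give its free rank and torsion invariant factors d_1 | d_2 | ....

Answer: M ≅ ℤ^2 ⊕ ℤ/5 ⊕ ℤ/10

Derivation:
rank_ℚ(R)=2; free=4−2=2
SNF(R) diag = [5, 10] → torsion [5, 10]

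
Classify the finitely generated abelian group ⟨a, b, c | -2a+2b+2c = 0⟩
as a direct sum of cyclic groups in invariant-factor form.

Answer: M ≅ ℤ^2 ⊕ ℤ/2

Derivation:
rank_ℚ(R)=1; free=3−1=2
SNF(R) diag = [2] → torsion [2]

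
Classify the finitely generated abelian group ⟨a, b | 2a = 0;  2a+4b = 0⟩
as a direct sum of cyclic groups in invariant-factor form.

rank_ℚ(R)=2; free=2−2=0
SNF(R) diag = [2, 4] → torsion [2, 4]

Answer: M ≅ ℤ/2 ⊕ ℤ/4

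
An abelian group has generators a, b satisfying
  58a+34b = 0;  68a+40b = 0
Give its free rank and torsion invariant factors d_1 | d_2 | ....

Answer: M ≅ ℤ/2 ⊕ ℤ/4

Derivation:
rank_ℚ(R)=2; free=2−2=0
SNF(R) diag = [2, 4] → torsion [2, 4]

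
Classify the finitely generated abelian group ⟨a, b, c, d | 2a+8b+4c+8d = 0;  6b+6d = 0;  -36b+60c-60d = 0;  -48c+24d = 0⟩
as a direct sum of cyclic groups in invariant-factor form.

Answer: M ≅ ℤ/2 ⊕ ℤ/6 ⊕ ℤ/12 ⊕ ℤ/24

Derivation:
rank_ℚ(R)=4; free=4−4=0
SNF(R) diag = [2, 6, 12, 24] → torsion [2, 6, 12, 24]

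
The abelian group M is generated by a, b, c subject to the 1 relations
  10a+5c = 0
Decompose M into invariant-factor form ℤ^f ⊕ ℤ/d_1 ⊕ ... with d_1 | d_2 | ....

Answer: M ≅ ℤ^2 ⊕ ℤ/5

Derivation:
rank_ℚ(R)=1; free=3−1=2
SNF(R) diag = [5] → torsion [5]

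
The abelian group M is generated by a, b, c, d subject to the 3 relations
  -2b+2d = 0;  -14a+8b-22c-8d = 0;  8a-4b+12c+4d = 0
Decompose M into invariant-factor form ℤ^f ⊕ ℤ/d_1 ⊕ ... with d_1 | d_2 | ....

Answer: M ≅ ℤ^1 ⊕ ℤ/2 ⊕ ℤ/2 ⊕ ℤ/4

Derivation:
rank_ℚ(R)=3; free=4−3=1
SNF(R) diag = [2, 2, 4] → torsion [2, 2, 4]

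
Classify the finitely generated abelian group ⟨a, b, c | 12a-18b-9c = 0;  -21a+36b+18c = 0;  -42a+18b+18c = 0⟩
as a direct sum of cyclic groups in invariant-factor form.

Answer: M ≅ ℤ/3 ⊕ ℤ/9 ⊕ ℤ/18

Derivation:
rank_ℚ(R)=3; free=3−3=0
SNF(R) diag = [3, 9, 18] → torsion [3, 9, 18]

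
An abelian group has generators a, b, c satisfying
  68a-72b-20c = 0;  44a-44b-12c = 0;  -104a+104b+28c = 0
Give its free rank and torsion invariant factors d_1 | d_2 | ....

Answer: M ≅ ℤ/4 ⊕ ℤ/4 ⊕ ℤ/4

Derivation:
rank_ℚ(R)=3; free=3−3=0
SNF(R) diag = [4, 4, 4] → torsion [4, 4, 4]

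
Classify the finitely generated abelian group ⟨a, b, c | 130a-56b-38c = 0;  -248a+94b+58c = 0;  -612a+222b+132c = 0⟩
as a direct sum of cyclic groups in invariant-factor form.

rank_ℚ(R)=3; free=3−3=0
SNF(R) diag = [2, 6, 18] → torsion [2, 6, 18]

Answer: M ≅ ℤ/2 ⊕ ℤ/6 ⊕ ℤ/18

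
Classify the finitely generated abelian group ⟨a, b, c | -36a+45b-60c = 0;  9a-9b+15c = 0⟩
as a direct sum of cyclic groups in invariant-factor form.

rank_ℚ(R)=2; free=3−2=1
SNF(R) diag = [3, 9] → torsion [3, 9]

Answer: M ≅ ℤ^1 ⊕ ℤ/3 ⊕ ℤ/9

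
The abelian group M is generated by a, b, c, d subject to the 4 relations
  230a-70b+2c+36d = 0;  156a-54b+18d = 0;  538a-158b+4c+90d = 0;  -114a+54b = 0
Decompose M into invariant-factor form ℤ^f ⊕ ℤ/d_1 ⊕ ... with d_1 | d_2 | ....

rank_ℚ(R)=4; free=4−4=0
SNF(R) diag = [2, 6, 18, 18] → torsion [2, 6, 18, 18]

Answer: M ≅ ℤ/2 ⊕ ℤ/6 ⊕ ℤ/18 ⊕ ℤ/18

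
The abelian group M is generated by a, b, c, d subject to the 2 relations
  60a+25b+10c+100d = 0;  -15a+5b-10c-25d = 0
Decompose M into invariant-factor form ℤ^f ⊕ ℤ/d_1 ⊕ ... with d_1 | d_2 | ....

rank_ℚ(R)=2; free=4−2=2
SNF(R) diag = [5, 15] → torsion [5, 15]

Answer: M ≅ ℤ^2 ⊕ ℤ/5 ⊕ ℤ/15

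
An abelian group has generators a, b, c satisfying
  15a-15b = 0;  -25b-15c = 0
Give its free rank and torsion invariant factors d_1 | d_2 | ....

Answer: M ≅ ℤ^1 ⊕ ℤ/5 ⊕ ℤ/15

Derivation:
rank_ℚ(R)=2; free=3−2=1
SNF(R) diag = [5, 15] → torsion [5, 15]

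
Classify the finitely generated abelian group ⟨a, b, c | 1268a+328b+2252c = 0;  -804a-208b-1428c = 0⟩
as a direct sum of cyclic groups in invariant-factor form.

Answer: M ≅ ℤ^1 ⊕ ℤ/4 ⊕ ℤ/8

Derivation:
rank_ℚ(R)=2; free=3−2=1
SNF(R) diag = [4, 8] → torsion [4, 8]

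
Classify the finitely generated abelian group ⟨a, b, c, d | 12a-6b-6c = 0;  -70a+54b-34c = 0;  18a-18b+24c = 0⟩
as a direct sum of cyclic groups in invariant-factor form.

Answer: M ≅ ℤ^1 ⊕ ℤ/2 ⊕ ℤ/6 ⊕ ℤ/6

Derivation:
rank_ℚ(R)=3; free=4−3=1
SNF(R) diag = [2, 6, 6] → torsion [2, 6, 6]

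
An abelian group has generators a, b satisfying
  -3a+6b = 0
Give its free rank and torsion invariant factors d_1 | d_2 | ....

Answer: M ≅ ℤ^1 ⊕ ℤ/3

Derivation:
rank_ℚ(R)=1; free=2−1=1
SNF(R) diag = [3] → torsion [3]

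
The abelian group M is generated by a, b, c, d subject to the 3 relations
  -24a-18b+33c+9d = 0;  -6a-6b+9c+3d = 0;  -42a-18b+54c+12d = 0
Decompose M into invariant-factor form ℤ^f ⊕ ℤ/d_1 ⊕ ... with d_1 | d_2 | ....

rank_ℚ(R)=3; free=4−3=1
SNF(R) diag = [3, 6, 6] → torsion [3, 6, 6]

Answer: M ≅ ℤ^1 ⊕ ℤ/3 ⊕ ℤ/6 ⊕ ℤ/6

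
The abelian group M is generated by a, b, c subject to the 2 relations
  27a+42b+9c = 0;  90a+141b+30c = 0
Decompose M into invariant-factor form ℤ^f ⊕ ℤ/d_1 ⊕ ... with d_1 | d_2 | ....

rank_ℚ(R)=2; free=3−2=1
SNF(R) diag = [3, 3] → torsion [3, 3]

Answer: M ≅ ℤ^1 ⊕ ℤ/3 ⊕ ℤ/3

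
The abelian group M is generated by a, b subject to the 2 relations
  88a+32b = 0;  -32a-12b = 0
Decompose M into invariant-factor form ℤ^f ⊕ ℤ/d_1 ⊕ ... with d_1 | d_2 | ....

Answer: M ≅ ℤ/4 ⊕ ℤ/8

Derivation:
rank_ℚ(R)=2; free=2−2=0
SNF(R) diag = [4, 8] → torsion [4, 8]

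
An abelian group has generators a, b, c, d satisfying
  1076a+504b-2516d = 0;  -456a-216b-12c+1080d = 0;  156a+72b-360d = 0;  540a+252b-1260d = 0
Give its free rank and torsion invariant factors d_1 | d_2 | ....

rank_ℚ(R)=4; free=4−4=0
SNF(R) diag = [4, 12, 12, 36] → torsion [4, 12, 12, 36]

Answer: M ≅ ℤ/4 ⊕ ℤ/12 ⊕ ℤ/12 ⊕ ℤ/36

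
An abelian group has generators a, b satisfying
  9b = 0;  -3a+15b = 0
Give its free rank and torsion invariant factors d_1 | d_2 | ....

rank_ℚ(R)=2; free=2−2=0
SNF(R) diag = [3, 9] → torsion [3, 9]

Answer: M ≅ ℤ/3 ⊕ ℤ/9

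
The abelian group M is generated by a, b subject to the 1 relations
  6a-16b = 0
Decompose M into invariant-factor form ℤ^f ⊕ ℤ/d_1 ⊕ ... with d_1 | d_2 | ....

Answer: M ≅ ℤ^1 ⊕ ℤ/2

Derivation:
rank_ℚ(R)=1; free=2−1=1
SNF(R) diag = [2] → torsion [2]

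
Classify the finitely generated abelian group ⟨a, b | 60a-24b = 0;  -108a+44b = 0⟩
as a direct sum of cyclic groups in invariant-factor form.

rank_ℚ(R)=2; free=2−2=0
SNF(R) diag = [4, 12] → torsion [4, 12]

Answer: M ≅ ℤ/4 ⊕ ℤ/12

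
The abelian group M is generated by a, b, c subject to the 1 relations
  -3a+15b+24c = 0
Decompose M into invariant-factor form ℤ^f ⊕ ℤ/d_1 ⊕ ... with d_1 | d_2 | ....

Answer: M ≅ ℤ^2 ⊕ ℤ/3

Derivation:
rank_ℚ(R)=1; free=3−1=2
SNF(R) diag = [3] → torsion [3]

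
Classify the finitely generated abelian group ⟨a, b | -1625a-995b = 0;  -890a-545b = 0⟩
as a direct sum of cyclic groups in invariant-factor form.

rank_ℚ(R)=2; free=2−2=0
SNF(R) diag = [5, 15] → torsion [5, 15]

Answer: M ≅ ℤ/5 ⊕ ℤ/15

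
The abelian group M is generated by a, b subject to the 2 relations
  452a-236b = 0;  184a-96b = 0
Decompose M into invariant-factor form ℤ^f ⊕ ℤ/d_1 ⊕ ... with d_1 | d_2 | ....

Answer: M ≅ ℤ/4 ⊕ ℤ/8

Derivation:
rank_ℚ(R)=2; free=2−2=0
SNF(R) diag = [4, 8] → torsion [4, 8]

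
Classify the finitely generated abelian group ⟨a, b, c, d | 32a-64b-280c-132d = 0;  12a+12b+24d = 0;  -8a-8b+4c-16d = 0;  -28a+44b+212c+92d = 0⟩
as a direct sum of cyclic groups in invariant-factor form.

rank_ℚ(R)=4; free=4−4=0
SNF(R) diag = [4, 4, 12, 24] → torsion [4, 4, 12, 24]

Answer: M ≅ ℤ/4 ⊕ ℤ/4 ⊕ ℤ/12 ⊕ ℤ/24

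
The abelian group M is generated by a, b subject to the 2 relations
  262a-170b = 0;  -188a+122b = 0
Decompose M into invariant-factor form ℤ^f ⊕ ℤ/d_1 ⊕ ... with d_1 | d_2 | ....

rank_ℚ(R)=2; free=2−2=0
SNF(R) diag = [2, 2] → torsion [2, 2]

Answer: M ≅ ℤ/2 ⊕ ℤ/2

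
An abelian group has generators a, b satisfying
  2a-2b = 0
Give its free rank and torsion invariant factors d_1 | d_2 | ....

Answer: M ≅ ℤ^1 ⊕ ℤ/2

Derivation:
rank_ℚ(R)=1; free=2−1=1
SNF(R) diag = [2] → torsion [2]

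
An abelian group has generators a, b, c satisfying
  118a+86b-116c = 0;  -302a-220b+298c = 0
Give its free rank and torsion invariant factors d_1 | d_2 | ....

rank_ℚ(R)=2; free=3−2=1
SNF(R) diag = [2, 6] → torsion [2, 6]

Answer: M ≅ ℤ^1 ⊕ ℤ/2 ⊕ ℤ/6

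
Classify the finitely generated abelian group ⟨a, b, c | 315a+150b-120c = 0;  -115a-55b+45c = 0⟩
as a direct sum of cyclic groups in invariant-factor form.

rank_ℚ(R)=2; free=3−2=1
SNF(R) diag = [5, 15] → torsion [5, 15]

Answer: M ≅ ℤ^1 ⊕ ℤ/5 ⊕ ℤ/15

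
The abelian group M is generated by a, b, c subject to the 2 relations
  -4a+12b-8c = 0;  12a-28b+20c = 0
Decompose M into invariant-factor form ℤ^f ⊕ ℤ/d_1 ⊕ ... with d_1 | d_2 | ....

Answer: M ≅ ℤ^1 ⊕ ℤ/4 ⊕ ℤ/4

Derivation:
rank_ℚ(R)=2; free=3−2=1
SNF(R) diag = [4, 4] → torsion [4, 4]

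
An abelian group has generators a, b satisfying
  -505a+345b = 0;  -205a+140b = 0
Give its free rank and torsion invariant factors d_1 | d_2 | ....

rank_ℚ(R)=2; free=2−2=0
SNF(R) diag = [5, 5] → torsion [5, 5]

Answer: M ≅ ℤ/5 ⊕ ℤ/5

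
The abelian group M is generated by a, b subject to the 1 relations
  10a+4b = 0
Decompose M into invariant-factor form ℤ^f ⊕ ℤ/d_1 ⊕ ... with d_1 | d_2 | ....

rank_ℚ(R)=1; free=2−1=1
SNF(R) diag = [2] → torsion [2]

Answer: M ≅ ℤ^1 ⊕ ℤ/2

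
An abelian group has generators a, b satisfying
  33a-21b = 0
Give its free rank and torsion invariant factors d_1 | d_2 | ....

Answer: M ≅ ℤ^1 ⊕ ℤ/3

Derivation:
rank_ℚ(R)=1; free=2−1=1
SNF(R) diag = [3] → torsion [3]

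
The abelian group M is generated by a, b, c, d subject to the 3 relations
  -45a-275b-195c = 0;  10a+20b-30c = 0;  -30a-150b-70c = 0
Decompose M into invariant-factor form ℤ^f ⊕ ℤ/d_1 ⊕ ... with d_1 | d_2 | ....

rank_ℚ(R)=3; free=4−3=1
SNF(R) diag = [5, 10, 20] → torsion [5, 10, 20]

Answer: M ≅ ℤ^1 ⊕ ℤ/5 ⊕ ℤ/10 ⊕ ℤ/20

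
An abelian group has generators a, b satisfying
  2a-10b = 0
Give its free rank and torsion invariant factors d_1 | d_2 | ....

rank_ℚ(R)=1; free=2−1=1
SNF(R) diag = [2] → torsion [2]

Answer: M ≅ ℤ^1 ⊕ ℤ/2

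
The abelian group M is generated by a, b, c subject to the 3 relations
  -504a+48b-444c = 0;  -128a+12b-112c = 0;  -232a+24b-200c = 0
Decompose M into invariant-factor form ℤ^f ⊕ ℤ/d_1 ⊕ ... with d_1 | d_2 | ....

Answer: M ≅ ℤ/4 ⊕ ℤ/12 ⊕ ℤ/24

Derivation:
rank_ℚ(R)=3; free=3−3=0
SNF(R) diag = [4, 12, 24] → torsion [4, 12, 24]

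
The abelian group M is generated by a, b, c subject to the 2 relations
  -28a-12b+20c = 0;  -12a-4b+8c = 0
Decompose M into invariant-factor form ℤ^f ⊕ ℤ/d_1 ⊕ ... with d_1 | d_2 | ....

rank_ℚ(R)=2; free=3−2=1
SNF(R) diag = [4, 4] → torsion [4, 4]

Answer: M ≅ ℤ^1 ⊕ ℤ/4 ⊕ ℤ/4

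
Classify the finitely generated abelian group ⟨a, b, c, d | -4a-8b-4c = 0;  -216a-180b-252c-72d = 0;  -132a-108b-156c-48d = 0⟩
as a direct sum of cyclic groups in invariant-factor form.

rank_ℚ(R)=3; free=4−3=1
SNF(R) diag = [4, 12, 36] → torsion [4, 12, 36]

Answer: M ≅ ℤ^1 ⊕ ℤ/4 ⊕ ℤ/12 ⊕ ℤ/36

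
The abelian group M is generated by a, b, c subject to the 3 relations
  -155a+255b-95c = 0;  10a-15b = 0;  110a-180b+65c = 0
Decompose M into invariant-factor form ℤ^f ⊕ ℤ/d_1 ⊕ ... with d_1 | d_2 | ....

Answer: M ≅ ℤ/5 ⊕ ℤ/5 ⊕ ℤ/15

Derivation:
rank_ℚ(R)=3; free=3−3=0
SNF(R) diag = [5, 5, 15] → torsion [5, 5, 15]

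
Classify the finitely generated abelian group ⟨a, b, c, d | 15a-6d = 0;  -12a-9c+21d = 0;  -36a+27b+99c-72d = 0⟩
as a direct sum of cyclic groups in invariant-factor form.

Answer: M ≅ ℤ^1 ⊕ ℤ/3 ⊕ ℤ/9 ⊕ ℤ/27

Derivation:
rank_ℚ(R)=3; free=4−3=1
SNF(R) diag = [3, 9, 27] → torsion [3, 9, 27]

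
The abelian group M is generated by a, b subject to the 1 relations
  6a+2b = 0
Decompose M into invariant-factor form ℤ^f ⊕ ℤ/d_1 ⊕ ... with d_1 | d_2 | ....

rank_ℚ(R)=1; free=2−1=1
SNF(R) diag = [2] → torsion [2]

Answer: M ≅ ℤ^1 ⊕ ℤ/2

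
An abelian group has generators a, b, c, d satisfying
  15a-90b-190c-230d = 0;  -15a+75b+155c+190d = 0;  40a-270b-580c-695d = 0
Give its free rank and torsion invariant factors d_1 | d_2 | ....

Answer: M ≅ ℤ^1 ⊕ ℤ/5 ⊕ ℤ/5 ⊕ ℤ/15

Derivation:
rank_ℚ(R)=3; free=4−3=1
SNF(R) diag = [5, 5, 15] → torsion [5, 5, 15]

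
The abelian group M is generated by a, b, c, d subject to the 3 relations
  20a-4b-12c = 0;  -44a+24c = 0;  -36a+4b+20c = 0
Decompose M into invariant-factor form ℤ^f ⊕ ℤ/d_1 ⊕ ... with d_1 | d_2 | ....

rank_ℚ(R)=3; free=4−3=1
SNF(R) diag = [4, 4, 8] → torsion [4, 4, 8]

Answer: M ≅ ℤ^1 ⊕ ℤ/4 ⊕ ℤ/4 ⊕ ℤ/8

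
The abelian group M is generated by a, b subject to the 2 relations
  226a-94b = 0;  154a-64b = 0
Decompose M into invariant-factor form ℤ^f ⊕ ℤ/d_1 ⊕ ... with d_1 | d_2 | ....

rank_ℚ(R)=2; free=2−2=0
SNF(R) diag = [2, 6] → torsion [2, 6]

Answer: M ≅ ℤ/2 ⊕ ℤ/6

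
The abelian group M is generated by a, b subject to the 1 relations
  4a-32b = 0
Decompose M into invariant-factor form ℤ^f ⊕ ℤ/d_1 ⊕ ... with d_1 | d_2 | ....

Answer: M ≅ ℤ^1 ⊕ ℤ/4

Derivation:
rank_ℚ(R)=1; free=2−1=1
SNF(R) diag = [4] → torsion [4]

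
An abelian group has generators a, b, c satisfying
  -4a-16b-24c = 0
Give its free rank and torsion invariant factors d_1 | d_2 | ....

Answer: M ≅ ℤ^2 ⊕ ℤ/4

Derivation:
rank_ℚ(R)=1; free=3−1=2
SNF(R) diag = [4] → torsion [4]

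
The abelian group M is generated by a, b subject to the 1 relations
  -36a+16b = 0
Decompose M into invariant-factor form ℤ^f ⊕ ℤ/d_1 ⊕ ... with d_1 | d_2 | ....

Answer: M ≅ ℤ^1 ⊕ ℤ/4

Derivation:
rank_ℚ(R)=1; free=2−1=1
SNF(R) diag = [4] → torsion [4]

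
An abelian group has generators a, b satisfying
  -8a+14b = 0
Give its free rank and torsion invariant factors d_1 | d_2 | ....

rank_ℚ(R)=1; free=2−1=1
SNF(R) diag = [2] → torsion [2]

Answer: M ≅ ℤ^1 ⊕ ℤ/2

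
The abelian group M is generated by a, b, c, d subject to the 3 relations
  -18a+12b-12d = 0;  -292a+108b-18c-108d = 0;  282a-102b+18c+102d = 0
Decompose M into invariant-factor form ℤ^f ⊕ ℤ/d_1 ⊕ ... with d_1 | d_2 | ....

Answer: M ≅ ℤ^1 ⊕ ℤ/2 ⊕ ℤ/6 ⊕ ℤ/18

Derivation:
rank_ℚ(R)=3; free=4−3=1
SNF(R) diag = [2, 6, 18] → torsion [2, 6, 18]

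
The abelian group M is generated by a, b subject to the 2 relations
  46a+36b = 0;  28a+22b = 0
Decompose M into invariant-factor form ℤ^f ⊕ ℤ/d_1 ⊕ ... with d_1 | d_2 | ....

rank_ℚ(R)=2; free=2−2=0
SNF(R) diag = [2, 2] → torsion [2, 2]

Answer: M ≅ ℤ/2 ⊕ ℤ/2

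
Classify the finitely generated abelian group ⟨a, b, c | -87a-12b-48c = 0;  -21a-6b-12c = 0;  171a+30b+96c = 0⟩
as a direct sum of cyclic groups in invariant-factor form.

Answer: M ≅ ℤ/3 ⊕ ℤ/6 ⊕ ℤ/12

Derivation:
rank_ℚ(R)=3; free=3−3=0
SNF(R) diag = [3, 6, 12] → torsion [3, 6, 12]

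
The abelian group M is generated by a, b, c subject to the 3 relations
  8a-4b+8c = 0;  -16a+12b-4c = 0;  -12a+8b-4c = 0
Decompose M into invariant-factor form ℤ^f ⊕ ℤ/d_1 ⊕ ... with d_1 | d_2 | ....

rank_ℚ(R)=3; free=3−3=0
SNF(R) diag = [4, 4, 4] → torsion [4, 4, 4]

Answer: M ≅ ℤ/4 ⊕ ℤ/4 ⊕ ℤ/4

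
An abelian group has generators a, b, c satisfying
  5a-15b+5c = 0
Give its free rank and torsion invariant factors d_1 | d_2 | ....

rank_ℚ(R)=1; free=3−1=2
SNF(R) diag = [5] → torsion [5]

Answer: M ≅ ℤ^2 ⊕ ℤ/5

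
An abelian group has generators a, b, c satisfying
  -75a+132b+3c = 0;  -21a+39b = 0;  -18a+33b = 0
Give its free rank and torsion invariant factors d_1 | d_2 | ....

Answer: M ≅ ℤ/3 ⊕ ℤ/3 ⊕ ℤ/3

Derivation:
rank_ℚ(R)=3; free=3−3=0
SNF(R) diag = [3, 3, 3] → torsion [3, 3, 3]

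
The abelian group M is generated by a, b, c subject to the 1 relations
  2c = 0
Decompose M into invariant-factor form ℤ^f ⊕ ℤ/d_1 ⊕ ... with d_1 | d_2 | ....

rank_ℚ(R)=1; free=3−1=2
SNF(R) diag = [2] → torsion [2]

Answer: M ≅ ℤ^2 ⊕ ℤ/2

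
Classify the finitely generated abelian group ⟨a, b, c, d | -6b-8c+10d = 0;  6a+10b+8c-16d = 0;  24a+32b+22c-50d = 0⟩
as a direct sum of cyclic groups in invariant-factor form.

Answer: M ≅ ℤ^1 ⊕ ℤ/2 ⊕ ℤ/2 ⊕ ℤ/6

Derivation:
rank_ℚ(R)=3; free=4−3=1
SNF(R) diag = [2, 2, 6] → torsion [2, 2, 6]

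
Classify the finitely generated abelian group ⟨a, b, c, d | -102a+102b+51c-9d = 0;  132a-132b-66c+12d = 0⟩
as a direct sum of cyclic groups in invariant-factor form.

Answer: M ≅ ℤ^2 ⊕ ℤ/3 ⊕ ℤ/6

Derivation:
rank_ℚ(R)=2; free=4−2=2
SNF(R) diag = [3, 6] → torsion [3, 6]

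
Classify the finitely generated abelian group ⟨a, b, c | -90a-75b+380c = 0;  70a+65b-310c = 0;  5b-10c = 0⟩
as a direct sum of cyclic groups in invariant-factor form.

rank_ℚ(R)=3; free=3−3=0
SNF(R) diag = [5, 10, 10] → torsion [5, 10, 10]

Answer: M ≅ ℤ/5 ⊕ ℤ/10 ⊕ ℤ/10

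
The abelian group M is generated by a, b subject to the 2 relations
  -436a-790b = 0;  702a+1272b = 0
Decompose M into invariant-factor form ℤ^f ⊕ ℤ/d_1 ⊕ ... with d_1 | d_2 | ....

rank_ℚ(R)=2; free=2−2=0
SNF(R) diag = [2, 6] → torsion [2, 6]

Answer: M ≅ ℤ/2 ⊕ ℤ/6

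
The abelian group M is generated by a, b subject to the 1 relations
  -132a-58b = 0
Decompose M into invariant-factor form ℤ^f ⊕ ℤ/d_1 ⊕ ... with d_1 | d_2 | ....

rank_ℚ(R)=1; free=2−1=1
SNF(R) diag = [2] → torsion [2]

Answer: M ≅ ℤ^1 ⊕ ℤ/2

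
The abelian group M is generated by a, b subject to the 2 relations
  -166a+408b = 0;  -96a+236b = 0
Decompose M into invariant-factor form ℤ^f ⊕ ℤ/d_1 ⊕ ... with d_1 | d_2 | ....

Answer: M ≅ ℤ/2 ⊕ ℤ/4

Derivation:
rank_ℚ(R)=2; free=2−2=0
SNF(R) diag = [2, 4] → torsion [2, 4]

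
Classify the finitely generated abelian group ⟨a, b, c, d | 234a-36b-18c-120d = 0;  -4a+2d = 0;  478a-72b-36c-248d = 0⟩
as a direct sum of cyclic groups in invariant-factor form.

Answer: M ≅ ℤ^1 ⊕ ℤ/2 ⊕ ℤ/6 ⊕ ℤ/18

Derivation:
rank_ℚ(R)=3; free=4−3=1
SNF(R) diag = [2, 6, 18] → torsion [2, 6, 18]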